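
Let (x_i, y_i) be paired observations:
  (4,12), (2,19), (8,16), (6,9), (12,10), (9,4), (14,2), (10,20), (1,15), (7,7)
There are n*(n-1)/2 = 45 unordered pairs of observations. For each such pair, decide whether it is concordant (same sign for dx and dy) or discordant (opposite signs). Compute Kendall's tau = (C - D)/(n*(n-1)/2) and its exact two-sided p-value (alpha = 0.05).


Step 1: Enumerate the 45 unordered pairs (i,j) with i<j and classify each by sign(x_j-x_i) * sign(y_j-y_i).
  (1,2):dx=-2,dy=+7->D; (1,3):dx=+4,dy=+4->C; (1,4):dx=+2,dy=-3->D; (1,5):dx=+8,dy=-2->D
  (1,6):dx=+5,dy=-8->D; (1,7):dx=+10,dy=-10->D; (1,8):dx=+6,dy=+8->C; (1,9):dx=-3,dy=+3->D
  (1,10):dx=+3,dy=-5->D; (2,3):dx=+6,dy=-3->D; (2,4):dx=+4,dy=-10->D; (2,5):dx=+10,dy=-9->D
  (2,6):dx=+7,dy=-15->D; (2,7):dx=+12,dy=-17->D; (2,8):dx=+8,dy=+1->C; (2,9):dx=-1,dy=-4->C
  (2,10):dx=+5,dy=-12->D; (3,4):dx=-2,dy=-7->C; (3,5):dx=+4,dy=-6->D; (3,6):dx=+1,dy=-12->D
  (3,7):dx=+6,dy=-14->D; (3,8):dx=+2,dy=+4->C; (3,9):dx=-7,dy=-1->C; (3,10):dx=-1,dy=-9->C
  (4,5):dx=+6,dy=+1->C; (4,6):dx=+3,dy=-5->D; (4,7):dx=+8,dy=-7->D; (4,8):dx=+4,dy=+11->C
  (4,9):dx=-5,dy=+6->D; (4,10):dx=+1,dy=-2->D; (5,6):dx=-3,dy=-6->C; (5,7):dx=+2,dy=-8->D
  (5,8):dx=-2,dy=+10->D; (5,9):dx=-11,dy=+5->D; (5,10):dx=-5,dy=-3->C; (6,7):dx=+5,dy=-2->D
  (6,8):dx=+1,dy=+16->C; (6,9):dx=-8,dy=+11->D; (6,10):dx=-2,dy=+3->D; (7,8):dx=-4,dy=+18->D
  (7,9):dx=-13,dy=+13->D; (7,10):dx=-7,dy=+5->D; (8,9):dx=-9,dy=-5->C; (8,10):dx=-3,dy=-13->C
  (9,10):dx=+6,dy=-8->D
Step 2: C = 15, D = 30, total pairs = 45.
Step 3: tau = (C - D)/(n(n-1)/2) = (15 - 30)/45 = -0.333333.
Step 4: Exact two-sided p-value (enumerate n! = 3628800 permutations of y under H0): p = 0.216373.
Step 5: alpha = 0.05. fail to reject H0.

tau_b = -0.3333 (C=15, D=30), p = 0.216373, fail to reject H0.


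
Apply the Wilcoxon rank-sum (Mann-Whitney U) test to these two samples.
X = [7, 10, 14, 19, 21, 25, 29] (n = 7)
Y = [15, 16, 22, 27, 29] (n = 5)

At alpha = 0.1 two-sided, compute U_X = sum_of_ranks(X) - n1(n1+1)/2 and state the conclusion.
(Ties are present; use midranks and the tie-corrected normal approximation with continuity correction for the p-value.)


Step 1: Combine and sort all 12 observations; assign midranks.
sorted (value, group): (7,X), (10,X), (14,X), (15,Y), (16,Y), (19,X), (21,X), (22,Y), (25,X), (27,Y), (29,X), (29,Y)
ranks: 7->1, 10->2, 14->3, 15->4, 16->5, 19->6, 21->7, 22->8, 25->9, 27->10, 29->11.5, 29->11.5
Step 2: Rank sum for X: R1 = 1 + 2 + 3 + 6 + 7 + 9 + 11.5 = 39.5.
Step 3: U_X = R1 - n1(n1+1)/2 = 39.5 - 7*8/2 = 39.5 - 28 = 11.5.
       U_Y = n1*n2 - U_X = 35 - 11.5 = 23.5.
Step 4: Ties are present, so use the tie-corrected normal approximation (with continuity correction) for the p-value.
Step 5: p-value = 0.370914; compare to alpha = 0.1. fail to reject H0.

U_X = 11.5, p = 0.370914, fail to reject H0 at alpha = 0.1.


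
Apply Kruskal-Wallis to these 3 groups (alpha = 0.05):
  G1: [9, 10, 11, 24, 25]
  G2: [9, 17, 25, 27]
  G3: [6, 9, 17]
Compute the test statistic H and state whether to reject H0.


Step 1: Combine all N = 12 observations and assign midranks.
sorted (value, group, rank): (6,G3,1), (9,G1,3), (9,G2,3), (9,G3,3), (10,G1,5), (11,G1,6), (17,G2,7.5), (17,G3,7.5), (24,G1,9), (25,G1,10.5), (25,G2,10.5), (27,G2,12)
Step 2: Sum ranks within each group.
R_1 = 33.5 (n_1 = 5)
R_2 = 33 (n_2 = 4)
R_3 = 11.5 (n_3 = 3)
Step 3: H = 12/(N(N+1)) * sum(R_i^2/n_i) - 3(N+1)
     = 12/(12*13) * (33.5^2/5 + 33^2/4 + 11.5^2/3) - 3*13
     = 0.076923 * 540.783 - 39
     = 2.598718.
Step 4: Ties present; correction factor C = 1 - 36/(12^3 - 12) = 0.979021. Corrected H = 2.598718 / 0.979021 = 2.654405.
Step 5: Under H0, H ~ chi^2(2); p-value = 0.265218.
Step 6: alpha = 0.05. fail to reject H0.

H = 2.6544, df = 2, p = 0.265218, fail to reject H0.


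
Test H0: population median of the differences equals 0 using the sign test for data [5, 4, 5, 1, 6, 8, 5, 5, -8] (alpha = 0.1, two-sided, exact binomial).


Step 1: Discard zero differences. Original n = 9; n_eff = number of nonzero differences = 9.
Nonzero differences (with sign): +5, +4, +5, +1, +6, +8, +5, +5, -8
Step 2: Count signs: positive = 8, negative = 1.
Step 3: Under H0: P(positive) = 0.5, so the number of positives S ~ Bin(9, 0.5).
Step 4: Two-sided exact p-value = sum of Bin(9,0.5) probabilities at or below the observed probability = 0.039062.
Step 5: alpha = 0.1. reject H0.

n_eff = 9, pos = 8, neg = 1, p = 0.039062, reject H0.


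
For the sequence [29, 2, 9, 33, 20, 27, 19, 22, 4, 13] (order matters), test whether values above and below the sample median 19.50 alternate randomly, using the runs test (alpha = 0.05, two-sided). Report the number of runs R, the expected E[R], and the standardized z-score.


Step 1: Compute median = 19.50; label A = above, B = below.
Labels in order: ABBAAABABB  (n_A = 5, n_B = 5)
Step 2: Count runs R = 6.
Step 3: Under H0 (random ordering), E[R] = 2*n_A*n_B/(n_A+n_B) + 1 = 2*5*5/10 + 1 = 6.0000.
        Var[R] = 2*n_A*n_B*(2*n_A*n_B - n_A - n_B) / ((n_A+n_B)^2 * (n_A+n_B-1)) = 2000/900 = 2.2222.
        SD[R] = 1.4907.
Step 4: R = E[R], so z = 0 with no continuity correction.
Step 5: Two-sided p-value via normal approximation = 2*(1 - Phi(|z|)) = 1.000000.
Step 6: alpha = 0.05. fail to reject H0.

R = 6, z = 0.0000, p = 1.000000, fail to reject H0.


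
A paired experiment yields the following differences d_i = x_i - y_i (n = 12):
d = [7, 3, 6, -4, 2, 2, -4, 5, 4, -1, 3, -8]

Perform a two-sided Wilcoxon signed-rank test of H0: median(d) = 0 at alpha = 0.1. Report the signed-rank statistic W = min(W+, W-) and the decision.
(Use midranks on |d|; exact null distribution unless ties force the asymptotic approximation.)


Step 1: Drop any zero differences (none here) and take |d_i|.
|d| = [7, 3, 6, 4, 2, 2, 4, 5, 4, 1, 3, 8]
Step 2: Midrank |d_i| (ties get averaged ranks).
ranks: |7|->11, |3|->4.5, |6|->10, |4|->7, |2|->2.5, |2|->2.5, |4|->7, |5|->9, |4|->7, |1|->1, |3|->4.5, |8|->12
Step 3: Attach original signs; sum ranks with positive sign and with negative sign.
W+ = 11 + 4.5 + 10 + 2.5 + 2.5 + 9 + 7 + 4.5 = 51
W- = 7 + 7 + 1 + 12 = 27
(Check: W+ + W- = 78 should equal n(n+1)/2 = 78.)
Step 4: Test statistic W = min(W+, W-) = 27.
Step 5: Ties in |d|, so use the tie-corrected normal approximation.
        E[W] = n(n+1)/4 = 12*13/4 = 39.
        Tie groups: |d|=2 (t=2), |d|=3 (t=2), |d|=4 (t=3); sum(t^3 - t) = 36.
        Var[W] = n(n+1)(2n+1)/24 - sum(t^3-t)/48 = 3900/24 - 36/48 = 161.75.
        z = (W - E[W]) / sqrt(Var[W]) = (27 - 39) / 12.7181 = -0.9435.
        Two-sided p = 2*Phi(z) = 0.345406.
Step 6: alpha = 0.1. fail to reject H0.

W+ = 51, W- = 27, W = min = 27, p = 0.345406, fail to reject H0.


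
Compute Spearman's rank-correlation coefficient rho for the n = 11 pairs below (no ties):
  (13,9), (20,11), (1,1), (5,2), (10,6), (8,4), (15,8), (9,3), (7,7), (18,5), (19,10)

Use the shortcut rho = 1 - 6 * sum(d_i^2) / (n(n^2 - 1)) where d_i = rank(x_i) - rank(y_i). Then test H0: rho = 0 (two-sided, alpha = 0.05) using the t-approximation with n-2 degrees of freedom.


Step 1: Rank x and y separately (midranks; no ties here).
rank(x): 13->7, 20->11, 1->1, 5->2, 10->6, 8->4, 15->8, 9->5, 7->3, 18->9, 19->10
rank(y): 9->9, 11->11, 1->1, 2->2, 6->6, 4->4, 8->8, 3->3, 7->7, 5->5, 10->10
Step 2: d_i = R_x(i) - R_y(i); compute d_i^2.
  (7-9)^2=4, (11-11)^2=0, (1-1)^2=0, (2-2)^2=0, (6-6)^2=0, (4-4)^2=0, (8-8)^2=0, (5-3)^2=4, (3-7)^2=16, (9-5)^2=16, (10-10)^2=0
sum(d^2) = 40.
Step 3: rho = 1 - 6*40 / (11*(11^2 - 1)) = 1 - 240/1320 = 0.818182.
Step 4: Under H0, t = rho * sqrt((n-2)/(1-rho^2)) = 4.2691 ~ t(9).
Step 5: Two-sided p-value from the t-distribution with 9 df = 0.002083.
Step 6: alpha = 0.05. reject H0.

rho = 0.8182, p = 0.002083, reject H0 at alpha = 0.05.


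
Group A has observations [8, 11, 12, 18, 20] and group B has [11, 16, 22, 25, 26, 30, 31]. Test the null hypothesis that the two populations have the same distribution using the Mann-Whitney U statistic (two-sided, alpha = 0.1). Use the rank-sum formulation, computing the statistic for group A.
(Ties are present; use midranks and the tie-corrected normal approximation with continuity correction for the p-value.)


Step 1: Combine and sort all 12 observations; assign midranks.
sorted (value, group): (8,X), (11,X), (11,Y), (12,X), (16,Y), (18,X), (20,X), (22,Y), (25,Y), (26,Y), (30,Y), (31,Y)
ranks: 8->1, 11->2.5, 11->2.5, 12->4, 16->5, 18->6, 20->7, 22->8, 25->9, 26->10, 30->11, 31->12
Step 2: Rank sum for X: R1 = 1 + 2.5 + 4 + 6 + 7 = 20.5.
Step 3: U_X = R1 - n1(n1+1)/2 = 20.5 - 5*6/2 = 20.5 - 15 = 5.5.
       U_Y = n1*n2 - U_X = 35 - 5.5 = 29.5.
Step 4: Ties are present, so use the tie-corrected normal approximation (with continuity correction) for the p-value.
Step 5: p-value = 0.061363; compare to alpha = 0.1. reject H0.

U_X = 5.5, p = 0.061363, reject H0 at alpha = 0.1.


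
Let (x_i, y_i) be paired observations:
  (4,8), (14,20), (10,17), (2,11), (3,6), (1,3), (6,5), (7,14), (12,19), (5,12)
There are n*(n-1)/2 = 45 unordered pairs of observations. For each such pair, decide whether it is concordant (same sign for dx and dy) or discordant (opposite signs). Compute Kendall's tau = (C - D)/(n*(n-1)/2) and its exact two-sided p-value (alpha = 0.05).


Step 1: Enumerate the 45 unordered pairs (i,j) with i<j and classify each by sign(x_j-x_i) * sign(y_j-y_i).
  (1,2):dx=+10,dy=+12->C; (1,3):dx=+6,dy=+9->C; (1,4):dx=-2,dy=+3->D; (1,5):dx=-1,dy=-2->C
  (1,6):dx=-3,dy=-5->C; (1,7):dx=+2,dy=-3->D; (1,8):dx=+3,dy=+6->C; (1,9):dx=+8,dy=+11->C
  (1,10):dx=+1,dy=+4->C; (2,3):dx=-4,dy=-3->C; (2,4):dx=-12,dy=-9->C; (2,5):dx=-11,dy=-14->C
  (2,6):dx=-13,dy=-17->C; (2,7):dx=-8,dy=-15->C; (2,8):dx=-7,dy=-6->C; (2,9):dx=-2,dy=-1->C
  (2,10):dx=-9,dy=-8->C; (3,4):dx=-8,dy=-6->C; (3,5):dx=-7,dy=-11->C; (3,6):dx=-9,dy=-14->C
  (3,7):dx=-4,dy=-12->C; (3,8):dx=-3,dy=-3->C; (3,9):dx=+2,dy=+2->C; (3,10):dx=-5,dy=-5->C
  (4,5):dx=+1,dy=-5->D; (4,6):dx=-1,dy=-8->C; (4,7):dx=+4,dy=-6->D; (4,8):dx=+5,dy=+3->C
  (4,9):dx=+10,dy=+8->C; (4,10):dx=+3,dy=+1->C; (5,6):dx=-2,dy=-3->C; (5,7):dx=+3,dy=-1->D
  (5,8):dx=+4,dy=+8->C; (5,9):dx=+9,dy=+13->C; (5,10):dx=+2,dy=+6->C; (6,7):dx=+5,dy=+2->C
  (6,8):dx=+6,dy=+11->C; (6,9):dx=+11,dy=+16->C; (6,10):dx=+4,dy=+9->C; (7,8):dx=+1,dy=+9->C
  (7,9):dx=+6,dy=+14->C; (7,10):dx=-1,dy=+7->D; (8,9):dx=+5,dy=+5->C; (8,10):dx=-2,dy=-2->C
  (9,10):dx=-7,dy=-7->C
Step 2: C = 39, D = 6, total pairs = 45.
Step 3: tau = (C - D)/(n(n-1)/2) = (39 - 6)/45 = 0.733333.
Step 4: Exact two-sided p-value (enumerate n! = 3628800 permutations of y under H0): p = 0.002213.
Step 5: alpha = 0.05. reject H0.

tau_b = 0.7333 (C=39, D=6), p = 0.002213, reject H0.


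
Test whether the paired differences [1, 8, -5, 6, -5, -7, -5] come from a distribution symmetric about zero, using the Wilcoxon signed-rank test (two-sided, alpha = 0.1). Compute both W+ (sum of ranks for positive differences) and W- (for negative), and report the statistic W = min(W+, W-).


Step 1: Drop any zero differences (none here) and take |d_i|.
|d| = [1, 8, 5, 6, 5, 7, 5]
Step 2: Midrank |d_i| (ties get averaged ranks).
ranks: |1|->1, |8|->7, |5|->3, |6|->5, |5|->3, |7|->6, |5|->3
Step 3: Attach original signs; sum ranks with positive sign and with negative sign.
W+ = 1 + 7 + 5 = 13
W- = 3 + 3 + 6 + 3 = 15
(Check: W+ + W- = 28 should equal n(n+1)/2 = 28.)
Step 4: Test statistic W = min(W+, W-) = 13.
Step 5: Ties in |d|, so use the tie-corrected normal approximation.
        E[W] = n(n+1)/4 = 7*8/4 = 14.
        Tie groups: |d|=5 (t=3); sum(t^3 - t) = 24.
        Var[W] = n(n+1)(2n+1)/24 - sum(t^3-t)/48 = 840/24 - 24/48 = 34.5.
        z = (W - E[W]) / sqrt(Var[W]) = (13 - 14) / 5.8737 = -0.1703.
        Two-sided p = 2*Phi(z) = 0.864813.
Step 6: alpha = 0.1. fail to reject H0.

W+ = 13, W- = 15, W = min = 13, p = 0.864813, fail to reject H0.


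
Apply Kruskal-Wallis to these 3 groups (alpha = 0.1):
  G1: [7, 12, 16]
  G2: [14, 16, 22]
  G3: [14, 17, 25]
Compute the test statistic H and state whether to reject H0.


Step 1: Combine all N = 9 observations and assign midranks.
sorted (value, group, rank): (7,G1,1), (12,G1,2), (14,G2,3.5), (14,G3,3.5), (16,G1,5.5), (16,G2,5.5), (17,G3,7), (22,G2,8), (25,G3,9)
Step 2: Sum ranks within each group.
R_1 = 8.5 (n_1 = 3)
R_2 = 17 (n_2 = 3)
R_3 = 19.5 (n_3 = 3)
Step 3: H = 12/(N(N+1)) * sum(R_i^2/n_i) - 3(N+1)
     = 12/(9*10) * (8.5^2/3 + 17^2/3 + 19.5^2/3) - 3*10
     = 0.133333 * 247.167 - 30
     = 2.955556.
Step 4: Ties present; correction factor C = 1 - 12/(9^3 - 9) = 0.983333. Corrected H = 2.955556 / 0.983333 = 3.005650.
Step 5: Under H0, H ~ chi^2(2); p-value = 0.222501.
Step 6: alpha = 0.1. fail to reject H0.

H = 3.0056, df = 2, p = 0.222501, fail to reject H0.


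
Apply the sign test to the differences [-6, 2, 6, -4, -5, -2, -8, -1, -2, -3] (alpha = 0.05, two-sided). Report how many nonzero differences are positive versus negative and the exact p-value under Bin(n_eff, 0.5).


Step 1: Discard zero differences. Original n = 10; n_eff = number of nonzero differences = 10.
Nonzero differences (with sign): -6, +2, +6, -4, -5, -2, -8, -1, -2, -3
Step 2: Count signs: positive = 2, negative = 8.
Step 3: Under H0: P(positive) = 0.5, so the number of positives S ~ Bin(10, 0.5).
Step 4: Two-sided exact p-value = sum of Bin(10,0.5) probabilities at or below the observed probability = 0.109375.
Step 5: alpha = 0.05. fail to reject H0.

n_eff = 10, pos = 2, neg = 8, p = 0.109375, fail to reject H0.


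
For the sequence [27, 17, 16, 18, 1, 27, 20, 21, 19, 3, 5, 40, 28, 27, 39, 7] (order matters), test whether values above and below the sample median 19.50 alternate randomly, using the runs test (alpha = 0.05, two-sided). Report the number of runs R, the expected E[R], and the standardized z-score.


Step 1: Compute median = 19.50; label A = above, B = below.
Labels in order: ABBBBAAABBBAAAAB  (n_A = 8, n_B = 8)
Step 2: Count runs R = 6.
Step 3: Under H0 (random ordering), E[R] = 2*n_A*n_B/(n_A+n_B) + 1 = 2*8*8/16 + 1 = 9.0000.
        Var[R] = 2*n_A*n_B*(2*n_A*n_B - n_A - n_B) / ((n_A+n_B)^2 * (n_A+n_B-1)) = 14336/3840 = 3.7333.
        SD[R] = 1.9322.
Step 4: Continuity-corrected z = (R + 0.5 - E[R]) / SD[R] = (6 + 0.5 - 9.0000) / 1.9322 = -1.2939.
Step 5: Two-sided p-value via normal approximation = 2*(1 - Phi(|z|)) = 0.195709.
Step 6: alpha = 0.05. fail to reject H0.

R = 6, z = -1.2939, p = 0.195709, fail to reject H0.


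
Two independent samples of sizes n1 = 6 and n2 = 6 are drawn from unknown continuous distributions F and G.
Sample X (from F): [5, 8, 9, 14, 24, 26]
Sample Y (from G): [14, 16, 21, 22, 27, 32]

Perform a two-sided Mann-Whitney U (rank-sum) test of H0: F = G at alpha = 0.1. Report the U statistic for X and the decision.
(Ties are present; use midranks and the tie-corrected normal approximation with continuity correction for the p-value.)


Step 1: Combine and sort all 12 observations; assign midranks.
sorted (value, group): (5,X), (8,X), (9,X), (14,X), (14,Y), (16,Y), (21,Y), (22,Y), (24,X), (26,X), (27,Y), (32,Y)
ranks: 5->1, 8->2, 9->3, 14->4.5, 14->4.5, 16->6, 21->7, 22->8, 24->9, 26->10, 27->11, 32->12
Step 2: Rank sum for X: R1 = 1 + 2 + 3 + 4.5 + 9 + 10 = 29.5.
Step 3: U_X = R1 - n1(n1+1)/2 = 29.5 - 6*7/2 = 29.5 - 21 = 8.5.
       U_Y = n1*n2 - U_X = 36 - 8.5 = 27.5.
Step 4: Ties are present, so use the tie-corrected normal approximation (with continuity correction) for the p-value.
Step 5: p-value = 0.148829; compare to alpha = 0.1. fail to reject H0.

U_X = 8.5, p = 0.148829, fail to reject H0 at alpha = 0.1.


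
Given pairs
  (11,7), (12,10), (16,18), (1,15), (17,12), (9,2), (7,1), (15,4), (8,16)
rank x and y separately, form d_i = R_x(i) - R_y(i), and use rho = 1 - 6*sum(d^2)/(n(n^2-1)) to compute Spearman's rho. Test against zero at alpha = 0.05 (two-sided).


Step 1: Rank x and y separately (midranks; no ties here).
rank(x): 11->5, 12->6, 16->8, 1->1, 17->9, 9->4, 7->2, 15->7, 8->3
rank(y): 7->4, 10->5, 18->9, 15->7, 12->6, 2->2, 1->1, 4->3, 16->8
Step 2: d_i = R_x(i) - R_y(i); compute d_i^2.
  (5-4)^2=1, (6-5)^2=1, (8-9)^2=1, (1-7)^2=36, (9-6)^2=9, (4-2)^2=4, (2-1)^2=1, (7-3)^2=16, (3-8)^2=25
sum(d^2) = 94.
Step 3: rho = 1 - 6*94 / (9*(9^2 - 1)) = 1 - 564/720 = 0.216667.
Step 4: Under H0, t = rho * sqrt((n-2)/(1-rho^2)) = 0.5872 ~ t(7).
Step 5: Two-sided p-value from the t-distribution with 7 df = 0.575515.
Step 6: alpha = 0.05. fail to reject H0.

rho = 0.2167, p = 0.575515, fail to reject H0 at alpha = 0.05.


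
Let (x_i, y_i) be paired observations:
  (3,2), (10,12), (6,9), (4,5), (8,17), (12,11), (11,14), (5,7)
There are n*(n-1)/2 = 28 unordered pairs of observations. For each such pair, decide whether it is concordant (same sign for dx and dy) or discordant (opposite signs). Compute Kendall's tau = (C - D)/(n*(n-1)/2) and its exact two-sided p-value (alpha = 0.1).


Step 1: Enumerate the 28 unordered pairs (i,j) with i<j and classify each by sign(x_j-x_i) * sign(y_j-y_i).
  (1,2):dx=+7,dy=+10->C; (1,3):dx=+3,dy=+7->C; (1,4):dx=+1,dy=+3->C; (1,5):dx=+5,dy=+15->C
  (1,6):dx=+9,dy=+9->C; (1,7):dx=+8,dy=+12->C; (1,8):dx=+2,dy=+5->C; (2,3):dx=-4,dy=-3->C
  (2,4):dx=-6,dy=-7->C; (2,5):dx=-2,dy=+5->D; (2,6):dx=+2,dy=-1->D; (2,7):dx=+1,dy=+2->C
  (2,8):dx=-5,dy=-5->C; (3,4):dx=-2,dy=-4->C; (3,5):dx=+2,dy=+8->C; (3,6):dx=+6,dy=+2->C
  (3,7):dx=+5,dy=+5->C; (3,8):dx=-1,dy=-2->C; (4,5):dx=+4,dy=+12->C; (4,6):dx=+8,dy=+6->C
  (4,7):dx=+7,dy=+9->C; (4,8):dx=+1,dy=+2->C; (5,6):dx=+4,dy=-6->D; (5,7):dx=+3,dy=-3->D
  (5,8):dx=-3,dy=-10->C; (6,7):dx=-1,dy=+3->D; (6,8):dx=-7,dy=-4->C; (7,8):dx=-6,dy=-7->C
Step 2: C = 23, D = 5, total pairs = 28.
Step 3: tau = (C - D)/(n(n-1)/2) = (23 - 5)/28 = 0.642857.
Step 4: Exact two-sided p-value (enumerate n! = 40320 permutations of y under H0): p = 0.031151.
Step 5: alpha = 0.1. reject H0.

tau_b = 0.6429 (C=23, D=5), p = 0.031151, reject H0.


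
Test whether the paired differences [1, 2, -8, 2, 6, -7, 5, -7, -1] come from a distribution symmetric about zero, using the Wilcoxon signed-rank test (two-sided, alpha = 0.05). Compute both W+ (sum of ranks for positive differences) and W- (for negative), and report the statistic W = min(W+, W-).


Step 1: Drop any zero differences (none here) and take |d_i|.
|d| = [1, 2, 8, 2, 6, 7, 5, 7, 1]
Step 2: Midrank |d_i| (ties get averaged ranks).
ranks: |1|->1.5, |2|->3.5, |8|->9, |2|->3.5, |6|->6, |7|->7.5, |5|->5, |7|->7.5, |1|->1.5
Step 3: Attach original signs; sum ranks with positive sign and with negative sign.
W+ = 1.5 + 3.5 + 3.5 + 6 + 5 = 19.5
W- = 9 + 7.5 + 7.5 + 1.5 = 25.5
(Check: W+ + W- = 45 should equal n(n+1)/2 = 45.)
Step 4: Test statistic W = min(W+, W-) = 19.5.
Step 5: Ties in |d|, so use the tie-corrected normal approximation.
        E[W] = n(n+1)/4 = 9*10/4 = 22.5.
        Tie groups: |d|=1 (t=2), |d|=2 (t=2), |d|=7 (t=2); sum(t^3 - t) = 18.
        Var[W] = n(n+1)(2n+1)/24 - sum(t^3-t)/48 = 1710/24 - 18/48 = 70.875.
        z = (W - E[W]) / sqrt(Var[W]) = (19.5 - 22.5) / 8.4187 = -0.3563.
        Two-sided p = 2*Phi(z) = 0.721580.
Step 6: alpha = 0.05. fail to reject H0.

W+ = 19.5, W- = 25.5, W = min = 19.5, p = 0.721580, fail to reject H0.


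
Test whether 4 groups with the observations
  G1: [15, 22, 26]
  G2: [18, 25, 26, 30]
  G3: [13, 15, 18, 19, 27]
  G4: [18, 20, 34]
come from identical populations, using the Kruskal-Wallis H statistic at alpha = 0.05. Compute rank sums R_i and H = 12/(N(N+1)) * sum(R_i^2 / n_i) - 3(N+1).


Step 1: Combine all N = 15 observations and assign midranks.
sorted (value, group, rank): (13,G3,1), (15,G1,2.5), (15,G3,2.5), (18,G2,5), (18,G3,5), (18,G4,5), (19,G3,7), (20,G4,8), (22,G1,9), (25,G2,10), (26,G1,11.5), (26,G2,11.5), (27,G3,13), (30,G2,14), (34,G4,15)
Step 2: Sum ranks within each group.
R_1 = 23 (n_1 = 3)
R_2 = 40.5 (n_2 = 4)
R_3 = 28.5 (n_3 = 5)
R_4 = 28 (n_4 = 3)
Step 3: H = 12/(N(N+1)) * sum(R_i^2/n_i) - 3(N+1)
     = 12/(15*16) * (23^2/3 + 40.5^2/4 + 28.5^2/5 + 28^2/3) - 3*16
     = 0.050000 * 1010.18 - 48
     = 2.508958.
Step 4: Ties present; correction factor C = 1 - 36/(15^3 - 15) = 0.989286. Corrected H = 2.508958 / 0.989286 = 2.536131.
Step 5: Under H0, H ~ chi^2(3); p-value = 0.468797.
Step 6: alpha = 0.05. fail to reject H0.

H = 2.5361, df = 3, p = 0.468797, fail to reject H0.


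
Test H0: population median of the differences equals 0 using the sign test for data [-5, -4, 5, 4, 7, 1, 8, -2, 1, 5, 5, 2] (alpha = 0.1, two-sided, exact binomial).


Step 1: Discard zero differences. Original n = 12; n_eff = number of nonzero differences = 12.
Nonzero differences (with sign): -5, -4, +5, +4, +7, +1, +8, -2, +1, +5, +5, +2
Step 2: Count signs: positive = 9, negative = 3.
Step 3: Under H0: P(positive) = 0.5, so the number of positives S ~ Bin(12, 0.5).
Step 4: Two-sided exact p-value = sum of Bin(12,0.5) probabilities at or below the observed probability = 0.145996.
Step 5: alpha = 0.1. fail to reject H0.

n_eff = 12, pos = 9, neg = 3, p = 0.145996, fail to reject H0.


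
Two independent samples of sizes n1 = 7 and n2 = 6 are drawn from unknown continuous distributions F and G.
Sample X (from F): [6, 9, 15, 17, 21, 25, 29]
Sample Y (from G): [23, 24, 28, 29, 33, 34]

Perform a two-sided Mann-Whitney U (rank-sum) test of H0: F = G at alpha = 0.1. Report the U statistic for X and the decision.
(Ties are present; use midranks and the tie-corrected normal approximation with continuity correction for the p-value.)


Step 1: Combine and sort all 13 observations; assign midranks.
sorted (value, group): (6,X), (9,X), (15,X), (17,X), (21,X), (23,Y), (24,Y), (25,X), (28,Y), (29,X), (29,Y), (33,Y), (34,Y)
ranks: 6->1, 9->2, 15->3, 17->4, 21->5, 23->6, 24->7, 25->8, 28->9, 29->10.5, 29->10.5, 33->12, 34->13
Step 2: Rank sum for X: R1 = 1 + 2 + 3 + 4 + 5 + 8 + 10.5 = 33.5.
Step 3: U_X = R1 - n1(n1+1)/2 = 33.5 - 7*8/2 = 33.5 - 28 = 5.5.
       U_Y = n1*n2 - U_X = 42 - 5.5 = 36.5.
Step 4: Ties are present, so use the tie-corrected normal approximation (with continuity correction) for the p-value.
Step 5: p-value = 0.031888; compare to alpha = 0.1. reject H0.

U_X = 5.5, p = 0.031888, reject H0 at alpha = 0.1.


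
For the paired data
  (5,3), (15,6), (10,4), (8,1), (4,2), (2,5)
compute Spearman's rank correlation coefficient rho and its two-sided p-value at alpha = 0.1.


Step 1: Rank x and y separately (midranks; no ties here).
rank(x): 5->3, 15->6, 10->5, 8->4, 4->2, 2->1
rank(y): 3->3, 6->6, 4->4, 1->1, 2->2, 5->5
Step 2: d_i = R_x(i) - R_y(i); compute d_i^2.
  (3-3)^2=0, (6-6)^2=0, (5-4)^2=1, (4-1)^2=9, (2-2)^2=0, (1-5)^2=16
sum(d^2) = 26.
Step 3: rho = 1 - 6*26 / (6*(6^2 - 1)) = 1 - 156/210 = 0.257143.
Step 4: Under H0, t = rho * sqrt((n-2)/(1-rho^2)) = 0.5322 ~ t(4).
Step 5: Two-sided p-value from the t-distribution with 4 df = 0.622787.
Step 6: alpha = 0.1. fail to reject H0.

rho = 0.2571, p = 0.622787, fail to reject H0 at alpha = 0.1.


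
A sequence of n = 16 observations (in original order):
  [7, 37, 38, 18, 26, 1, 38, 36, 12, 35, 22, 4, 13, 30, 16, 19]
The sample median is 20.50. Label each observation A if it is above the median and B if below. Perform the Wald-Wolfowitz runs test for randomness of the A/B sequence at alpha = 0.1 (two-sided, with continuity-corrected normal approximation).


Step 1: Compute median = 20.50; label A = above, B = below.
Labels in order: BAABABAABAABBABB  (n_A = 8, n_B = 8)
Step 2: Count runs R = 11.
Step 3: Under H0 (random ordering), E[R] = 2*n_A*n_B/(n_A+n_B) + 1 = 2*8*8/16 + 1 = 9.0000.
        Var[R] = 2*n_A*n_B*(2*n_A*n_B - n_A - n_B) / ((n_A+n_B)^2 * (n_A+n_B-1)) = 14336/3840 = 3.7333.
        SD[R] = 1.9322.
Step 4: Continuity-corrected z = (R - 0.5 - E[R]) / SD[R] = (11 - 0.5 - 9.0000) / 1.9322 = 0.7763.
Step 5: Two-sided p-value via normal approximation = 2*(1 - Phi(|z|)) = 0.437558.
Step 6: alpha = 0.1. fail to reject H0.

R = 11, z = 0.7763, p = 0.437558, fail to reject H0.


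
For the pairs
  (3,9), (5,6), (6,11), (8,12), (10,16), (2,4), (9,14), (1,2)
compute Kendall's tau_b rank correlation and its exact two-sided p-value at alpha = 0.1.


Step 1: Enumerate the 28 unordered pairs (i,j) with i<j and classify each by sign(x_j-x_i) * sign(y_j-y_i).
  (1,2):dx=+2,dy=-3->D; (1,3):dx=+3,dy=+2->C; (1,4):dx=+5,dy=+3->C; (1,5):dx=+7,dy=+7->C
  (1,6):dx=-1,dy=-5->C; (1,7):dx=+6,dy=+5->C; (1,8):dx=-2,dy=-7->C; (2,3):dx=+1,dy=+5->C
  (2,4):dx=+3,dy=+6->C; (2,5):dx=+5,dy=+10->C; (2,6):dx=-3,dy=-2->C; (2,7):dx=+4,dy=+8->C
  (2,8):dx=-4,dy=-4->C; (3,4):dx=+2,dy=+1->C; (3,5):dx=+4,dy=+5->C; (3,6):dx=-4,dy=-7->C
  (3,7):dx=+3,dy=+3->C; (3,8):dx=-5,dy=-9->C; (4,5):dx=+2,dy=+4->C; (4,6):dx=-6,dy=-8->C
  (4,7):dx=+1,dy=+2->C; (4,8):dx=-7,dy=-10->C; (5,6):dx=-8,dy=-12->C; (5,7):dx=-1,dy=-2->C
  (5,8):dx=-9,dy=-14->C; (6,7):dx=+7,dy=+10->C; (6,8):dx=-1,dy=-2->C; (7,8):dx=-8,dy=-12->C
Step 2: C = 27, D = 1, total pairs = 28.
Step 3: tau = (C - D)/(n(n-1)/2) = (27 - 1)/28 = 0.928571.
Step 4: Exact two-sided p-value (enumerate n! = 40320 permutations of y under H0): p = 0.000397.
Step 5: alpha = 0.1. reject H0.

tau_b = 0.9286 (C=27, D=1), p = 0.000397, reject H0.


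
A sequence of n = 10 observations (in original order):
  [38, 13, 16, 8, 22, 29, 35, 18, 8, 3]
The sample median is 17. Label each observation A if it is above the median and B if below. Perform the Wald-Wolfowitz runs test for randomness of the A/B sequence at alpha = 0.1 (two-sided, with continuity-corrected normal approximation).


Step 1: Compute median = 17; label A = above, B = below.
Labels in order: ABBBAAAABB  (n_A = 5, n_B = 5)
Step 2: Count runs R = 4.
Step 3: Under H0 (random ordering), E[R] = 2*n_A*n_B/(n_A+n_B) + 1 = 2*5*5/10 + 1 = 6.0000.
        Var[R] = 2*n_A*n_B*(2*n_A*n_B - n_A - n_B) / ((n_A+n_B)^2 * (n_A+n_B-1)) = 2000/900 = 2.2222.
        SD[R] = 1.4907.
Step 4: Continuity-corrected z = (R + 0.5 - E[R]) / SD[R] = (4 + 0.5 - 6.0000) / 1.4907 = -1.0062.
Step 5: Two-sided p-value via normal approximation = 2*(1 - Phi(|z|)) = 0.314305.
Step 6: alpha = 0.1. fail to reject H0.

R = 4, z = -1.0062, p = 0.314305, fail to reject H0.


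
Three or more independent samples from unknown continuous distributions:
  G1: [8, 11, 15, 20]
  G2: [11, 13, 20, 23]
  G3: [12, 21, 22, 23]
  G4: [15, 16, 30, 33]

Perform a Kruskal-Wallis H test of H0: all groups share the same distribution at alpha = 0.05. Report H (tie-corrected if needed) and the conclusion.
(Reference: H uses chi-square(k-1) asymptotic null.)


Step 1: Combine all N = 16 observations and assign midranks.
sorted (value, group, rank): (8,G1,1), (11,G1,2.5), (11,G2,2.5), (12,G3,4), (13,G2,5), (15,G1,6.5), (15,G4,6.5), (16,G4,8), (20,G1,9.5), (20,G2,9.5), (21,G3,11), (22,G3,12), (23,G2,13.5), (23,G3,13.5), (30,G4,15), (33,G4,16)
Step 2: Sum ranks within each group.
R_1 = 19.5 (n_1 = 4)
R_2 = 30.5 (n_2 = 4)
R_3 = 40.5 (n_3 = 4)
R_4 = 45.5 (n_4 = 4)
Step 3: H = 12/(N(N+1)) * sum(R_i^2/n_i) - 3(N+1)
     = 12/(16*17) * (19.5^2/4 + 30.5^2/4 + 40.5^2/4 + 45.5^2/4) - 3*17
     = 0.044118 * 1255.25 - 51
     = 4.378676.
Step 4: Ties present; correction factor C = 1 - 24/(16^3 - 16) = 0.994118. Corrected H = 4.378676 / 0.994118 = 4.404586.
Step 5: Under H0, H ~ chi^2(3); p-value = 0.220961.
Step 6: alpha = 0.05. fail to reject H0.

H = 4.4046, df = 3, p = 0.220961, fail to reject H0.


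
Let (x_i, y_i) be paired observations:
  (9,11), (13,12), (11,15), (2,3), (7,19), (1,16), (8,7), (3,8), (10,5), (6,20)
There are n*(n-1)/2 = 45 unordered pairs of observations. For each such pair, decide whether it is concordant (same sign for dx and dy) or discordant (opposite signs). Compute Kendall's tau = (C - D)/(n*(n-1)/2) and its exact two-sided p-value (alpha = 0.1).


Step 1: Enumerate the 45 unordered pairs (i,j) with i<j and classify each by sign(x_j-x_i) * sign(y_j-y_i).
  (1,2):dx=+4,dy=+1->C; (1,3):dx=+2,dy=+4->C; (1,4):dx=-7,dy=-8->C; (1,5):dx=-2,dy=+8->D
  (1,6):dx=-8,dy=+5->D; (1,7):dx=-1,dy=-4->C; (1,8):dx=-6,dy=-3->C; (1,9):dx=+1,dy=-6->D
  (1,10):dx=-3,dy=+9->D; (2,3):dx=-2,dy=+3->D; (2,4):dx=-11,dy=-9->C; (2,5):dx=-6,dy=+7->D
  (2,6):dx=-12,dy=+4->D; (2,7):dx=-5,dy=-5->C; (2,8):dx=-10,dy=-4->C; (2,9):dx=-3,dy=-7->C
  (2,10):dx=-7,dy=+8->D; (3,4):dx=-9,dy=-12->C; (3,5):dx=-4,dy=+4->D; (3,6):dx=-10,dy=+1->D
  (3,7):dx=-3,dy=-8->C; (3,8):dx=-8,dy=-7->C; (3,9):dx=-1,dy=-10->C; (3,10):dx=-5,dy=+5->D
  (4,5):dx=+5,dy=+16->C; (4,6):dx=-1,dy=+13->D; (4,7):dx=+6,dy=+4->C; (4,8):dx=+1,dy=+5->C
  (4,9):dx=+8,dy=+2->C; (4,10):dx=+4,dy=+17->C; (5,6):dx=-6,dy=-3->C; (5,7):dx=+1,dy=-12->D
  (5,8):dx=-4,dy=-11->C; (5,9):dx=+3,dy=-14->D; (5,10):dx=-1,dy=+1->D; (6,7):dx=+7,dy=-9->D
  (6,8):dx=+2,dy=-8->D; (6,9):dx=+9,dy=-11->D; (6,10):dx=+5,dy=+4->C; (7,8):dx=-5,dy=+1->D
  (7,9):dx=+2,dy=-2->D; (7,10):dx=-2,dy=+13->D; (8,9):dx=+7,dy=-3->D; (8,10):dx=+3,dy=+12->C
  (9,10):dx=-4,dy=+15->D
Step 2: C = 22, D = 23, total pairs = 45.
Step 3: tau = (C - D)/(n(n-1)/2) = (22 - 23)/45 = -0.022222.
Step 4: Exact two-sided p-value (enumerate n! = 3628800 permutations of y under H0): p = 1.000000.
Step 5: alpha = 0.1. fail to reject H0.

tau_b = -0.0222 (C=22, D=23), p = 1.000000, fail to reject H0.


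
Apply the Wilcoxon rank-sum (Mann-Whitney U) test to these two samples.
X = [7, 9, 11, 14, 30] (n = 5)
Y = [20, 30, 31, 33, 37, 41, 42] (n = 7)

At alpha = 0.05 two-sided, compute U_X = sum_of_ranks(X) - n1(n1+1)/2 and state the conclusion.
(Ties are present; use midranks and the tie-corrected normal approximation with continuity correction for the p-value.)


Step 1: Combine and sort all 12 observations; assign midranks.
sorted (value, group): (7,X), (9,X), (11,X), (14,X), (20,Y), (30,X), (30,Y), (31,Y), (33,Y), (37,Y), (41,Y), (42,Y)
ranks: 7->1, 9->2, 11->3, 14->4, 20->5, 30->6.5, 30->6.5, 31->8, 33->9, 37->10, 41->11, 42->12
Step 2: Rank sum for X: R1 = 1 + 2 + 3 + 4 + 6.5 = 16.5.
Step 3: U_X = R1 - n1(n1+1)/2 = 16.5 - 5*6/2 = 16.5 - 15 = 1.5.
       U_Y = n1*n2 - U_X = 35 - 1.5 = 33.5.
Step 4: Ties are present, so use the tie-corrected normal approximation (with continuity correction) for the p-value.
Step 5: p-value = 0.011682; compare to alpha = 0.05. reject H0.

U_X = 1.5, p = 0.011682, reject H0 at alpha = 0.05.


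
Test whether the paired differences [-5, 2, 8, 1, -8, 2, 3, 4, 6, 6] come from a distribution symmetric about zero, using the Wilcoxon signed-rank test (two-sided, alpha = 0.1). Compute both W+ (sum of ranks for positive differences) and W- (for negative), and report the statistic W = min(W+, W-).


Step 1: Drop any zero differences (none here) and take |d_i|.
|d| = [5, 2, 8, 1, 8, 2, 3, 4, 6, 6]
Step 2: Midrank |d_i| (ties get averaged ranks).
ranks: |5|->6, |2|->2.5, |8|->9.5, |1|->1, |8|->9.5, |2|->2.5, |3|->4, |4|->5, |6|->7.5, |6|->7.5
Step 3: Attach original signs; sum ranks with positive sign and with negative sign.
W+ = 2.5 + 9.5 + 1 + 2.5 + 4 + 5 + 7.5 + 7.5 = 39.5
W- = 6 + 9.5 = 15.5
(Check: W+ + W- = 55 should equal n(n+1)/2 = 55.)
Step 4: Test statistic W = min(W+, W-) = 15.5.
Step 5: Ties in |d|, so use the tie-corrected normal approximation.
        E[W] = n(n+1)/4 = 10*11/4 = 27.5.
        Tie groups: |d|=2 (t=2), |d|=6 (t=2), |d|=8 (t=2); sum(t^3 - t) = 18.
        Var[W] = n(n+1)(2n+1)/24 - sum(t^3-t)/48 = 2310/24 - 18/48 = 95.875.
        z = (W - E[W]) / sqrt(Var[W]) = (15.5 - 27.5) / 9.7916 = -1.2255.
        Two-sided p = 2*Phi(z) = 0.220371.
Step 6: alpha = 0.1. fail to reject H0.

W+ = 39.5, W- = 15.5, W = min = 15.5, p = 0.220371, fail to reject H0.


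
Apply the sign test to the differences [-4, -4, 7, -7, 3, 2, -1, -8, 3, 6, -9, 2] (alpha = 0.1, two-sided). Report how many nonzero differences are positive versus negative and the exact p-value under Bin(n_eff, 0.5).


Step 1: Discard zero differences. Original n = 12; n_eff = number of nonzero differences = 12.
Nonzero differences (with sign): -4, -4, +7, -7, +3, +2, -1, -8, +3, +6, -9, +2
Step 2: Count signs: positive = 6, negative = 6.
Step 3: Under H0: P(positive) = 0.5, so the number of positives S ~ Bin(12, 0.5).
Step 4: Two-sided exact p-value = sum of Bin(12,0.5) probabilities at or below the observed probability = 1.000000.
Step 5: alpha = 0.1. fail to reject H0.

n_eff = 12, pos = 6, neg = 6, p = 1.000000, fail to reject H0.


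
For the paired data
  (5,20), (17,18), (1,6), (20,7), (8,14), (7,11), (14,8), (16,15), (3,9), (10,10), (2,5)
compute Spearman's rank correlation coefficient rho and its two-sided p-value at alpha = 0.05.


Step 1: Rank x and y separately (midranks; no ties here).
rank(x): 5->4, 17->10, 1->1, 20->11, 8->6, 7->5, 14->8, 16->9, 3->3, 10->7, 2->2
rank(y): 20->11, 18->10, 6->2, 7->3, 14->8, 11->7, 8->4, 15->9, 9->5, 10->6, 5->1
Step 2: d_i = R_x(i) - R_y(i); compute d_i^2.
  (4-11)^2=49, (10-10)^2=0, (1-2)^2=1, (11-3)^2=64, (6-8)^2=4, (5-7)^2=4, (8-4)^2=16, (9-9)^2=0, (3-5)^2=4, (7-6)^2=1, (2-1)^2=1
sum(d^2) = 144.
Step 3: rho = 1 - 6*144 / (11*(11^2 - 1)) = 1 - 864/1320 = 0.345455.
Step 4: Under H0, t = rho * sqrt((n-2)/(1-rho^2)) = 1.1044 ~ t(9).
Step 5: Two-sided p-value from the t-distribution with 9 df = 0.298089.
Step 6: alpha = 0.05. fail to reject H0.

rho = 0.3455, p = 0.298089, fail to reject H0 at alpha = 0.05.


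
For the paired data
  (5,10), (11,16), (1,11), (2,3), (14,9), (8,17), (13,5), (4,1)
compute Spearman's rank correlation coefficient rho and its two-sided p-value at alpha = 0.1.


Step 1: Rank x and y separately (midranks; no ties here).
rank(x): 5->4, 11->6, 1->1, 2->2, 14->8, 8->5, 13->7, 4->3
rank(y): 10->5, 16->7, 11->6, 3->2, 9->4, 17->8, 5->3, 1->1
Step 2: d_i = R_x(i) - R_y(i); compute d_i^2.
  (4-5)^2=1, (6-7)^2=1, (1-6)^2=25, (2-2)^2=0, (8-4)^2=16, (5-8)^2=9, (7-3)^2=16, (3-1)^2=4
sum(d^2) = 72.
Step 3: rho = 1 - 6*72 / (8*(8^2 - 1)) = 1 - 432/504 = 0.142857.
Step 4: Under H0, t = rho * sqrt((n-2)/(1-rho^2)) = 0.3536 ~ t(6).
Step 5: Two-sided p-value from the t-distribution with 6 df = 0.735765.
Step 6: alpha = 0.1. fail to reject H0.

rho = 0.1429, p = 0.735765, fail to reject H0 at alpha = 0.1.


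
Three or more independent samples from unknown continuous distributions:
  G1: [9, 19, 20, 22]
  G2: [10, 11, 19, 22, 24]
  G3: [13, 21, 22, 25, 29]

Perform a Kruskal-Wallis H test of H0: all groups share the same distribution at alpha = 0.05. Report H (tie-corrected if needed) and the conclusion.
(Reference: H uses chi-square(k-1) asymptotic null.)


Step 1: Combine all N = 14 observations and assign midranks.
sorted (value, group, rank): (9,G1,1), (10,G2,2), (11,G2,3), (13,G3,4), (19,G1,5.5), (19,G2,5.5), (20,G1,7), (21,G3,8), (22,G1,10), (22,G2,10), (22,G3,10), (24,G2,12), (25,G3,13), (29,G3,14)
Step 2: Sum ranks within each group.
R_1 = 23.5 (n_1 = 4)
R_2 = 32.5 (n_2 = 5)
R_3 = 49 (n_3 = 5)
Step 3: H = 12/(N(N+1)) * sum(R_i^2/n_i) - 3(N+1)
     = 12/(14*15) * (23.5^2/4 + 32.5^2/5 + 49^2/5) - 3*15
     = 0.057143 * 829.513 - 45
     = 2.400714.
Step 4: Ties present; correction factor C = 1 - 30/(14^3 - 14) = 0.989011. Corrected H = 2.400714 / 0.989011 = 2.427389.
Step 5: Under H0, H ~ chi^2(2); p-value = 0.297098.
Step 6: alpha = 0.05. fail to reject H0.

H = 2.4274, df = 2, p = 0.297098, fail to reject H0.


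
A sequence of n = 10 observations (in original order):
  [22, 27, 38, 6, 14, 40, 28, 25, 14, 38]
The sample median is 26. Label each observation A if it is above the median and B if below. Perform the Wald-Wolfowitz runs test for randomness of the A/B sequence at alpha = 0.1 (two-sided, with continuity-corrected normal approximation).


Step 1: Compute median = 26; label A = above, B = below.
Labels in order: BAABBAABBA  (n_A = 5, n_B = 5)
Step 2: Count runs R = 6.
Step 3: Under H0 (random ordering), E[R] = 2*n_A*n_B/(n_A+n_B) + 1 = 2*5*5/10 + 1 = 6.0000.
        Var[R] = 2*n_A*n_B*(2*n_A*n_B - n_A - n_B) / ((n_A+n_B)^2 * (n_A+n_B-1)) = 2000/900 = 2.2222.
        SD[R] = 1.4907.
Step 4: R = E[R], so z = 0 with no continuity correction.
Step 5: Two-sided p-value via normal approximation = 2*(1 - Phi(|z|)) = 1.000000.
Step 6: alpha = 0.1. fail to reject H0.

R = 6, z = 0.0000, p = 1.000000, fail to reject H0.


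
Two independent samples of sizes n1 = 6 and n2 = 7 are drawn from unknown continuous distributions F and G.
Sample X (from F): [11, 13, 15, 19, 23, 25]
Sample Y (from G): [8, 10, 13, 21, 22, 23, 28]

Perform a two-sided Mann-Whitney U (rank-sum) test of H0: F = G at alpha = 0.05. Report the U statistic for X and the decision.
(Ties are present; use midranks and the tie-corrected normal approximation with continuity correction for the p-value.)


Step 1: Combine and sort all 13 observations; assign midranks.
sorted (value, group): (8,Y), (10,Y), (11,X), (13,X), (13,Y), (15,X), (19,X), (21,Y), (22,Y), (23,X), (23,Y), (25,X), (28,Y)
ranks: 8->1, 10->2, 11->3, 13->4.5, 13->4.5, 15->6, 19->7, 21->8, 22->9, 23->10.5, 23->10.5, 25->12, 28->13
Step 2: Rank sum for X: R1 = 3 + 4.5 + 6 + 7 + 10.5 + 12 = 43.
Step 3: U_X = R1 - n1(n1+1)/2 = 43 - 6*7/2 = 43 - 21 = 22.
       U_Y = n1*n2 - U_X = 42 - 22 = 20.
Step 4: Ties are present, so use the tie-corrected normal approximation (with continuity correction) for the p-value.
Step 5: p-value = 0.942900; compare to alpha = 0.05. fail to reject H0.

U_X = 22, p = 0.942900, fail to reject H0 at alpha = 0.05.


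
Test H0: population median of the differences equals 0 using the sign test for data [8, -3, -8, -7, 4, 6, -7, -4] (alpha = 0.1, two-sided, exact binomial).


Step 1: Discard zero differences. Original n = 8; n_eff = number of nonzero differences = 8.
Nonzero differences (with sign): +8, -3, -8, -7, +4, +6, -7, -4
Step 2: Count signs: positive = 3, negative = 5.
Step 3: Under H0: P(positive) = 0.5, so the number of positives S ~ Bin(8, 0.5).
Step 4: Two-sided exact p-value = sum of Bin(8,0.5) probabilities at or below the observed probability = 0.726562.
Step 5: alpha = 0.1. fail to reject H0.

n_eff = 8, pos = 3, neg = 5, p = 0.726562, fail to reject H0.


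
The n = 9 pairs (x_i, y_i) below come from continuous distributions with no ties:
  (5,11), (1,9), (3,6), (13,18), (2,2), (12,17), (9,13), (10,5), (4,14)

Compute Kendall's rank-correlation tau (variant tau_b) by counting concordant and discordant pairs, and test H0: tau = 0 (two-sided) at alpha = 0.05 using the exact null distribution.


Step 1: Enumerate the 36 unordered pairs (i,j) with i<j and classify each by sign(x_j-x_i) * sign(y_j-y_i).
  (1,2):dx=-4,dy=-2->C; (1,3):dx=-2,dy=-5->C; (1,4):dx=+8,dy=+7->C; (1,5):dx=-3,dy=-9->C
  (1,6):dx=+7,dy=+6->C; (1,7):dx=+4,dy=+2->C; (1,8):dx=+5,dy=-6->D; (1,9):dx=-1,dy=+3->D
  (2,3):dx=+2,dy=-3->D; (2,4):dx=+12,dy=+9->C; (2,5):dx=+1,dy=-7->D; (2,6):dx=+11,dy=+8->C
  (2,7):dx=+8,dy=+4->C; (2,8):dx=+9,dy=-4->D; (2,9):dx=+3,dy=+5->C; (3,4):dx=+10,dy=+12->C
  (3,5):dx=-1,dy=-4->C; (3,6):dx=+9,dy=+11->C; (3,7):dx=+6,dy=+7->C; (3,8):dx=+7,dy=-1->D
  (3,9):dx=+1,dy=+8->C; (4,5):dx=-11,dy=-16->C; (4,6):dx=-1,dy=-1->C; (4,7):dx=-4,dy=-5->C
  (4,8):dx=-3,dy=-13->C; (4,9):dx=-9,dy=-4->C; (5,6):dx=+10,dy=+15->C; (5,7):dx=+7,dy=+11->C
  (5,8):dx=+8,dy=+3->C; (5,9):dx=+2,dy=+12->C; (6,7):dx=-3,dy=-4->C; (6,8):dx=-2,dy=-12->C
  (6,9):dx=-8,dy=-3->C; (7,8):dx=+1,dy=-8->D; (7,9):dx=-5,dy=+1->D; (8,9):dx=-6,dy=+9->D
Step 2: C = 27, D = 9, total pairs = 36.
Step 3: tau = (C - D)/(n(n-1)/2) = (27 - 9)/36 = 0.500000.
Step 4: Exact two-sided p-value (enumerate n! = 362880 permutations of y under H0): p = 0.075176.
Step 5: alpha = 0.05. fail to reject H0.

tau_b = 0.5000 (C=27, D=9), p = 0.075176, fail to reject H0.


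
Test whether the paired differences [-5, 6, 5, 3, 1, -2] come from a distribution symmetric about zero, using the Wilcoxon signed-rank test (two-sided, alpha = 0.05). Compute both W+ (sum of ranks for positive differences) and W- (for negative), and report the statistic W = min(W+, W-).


Step 1: Drop any zero differences (none here) and take |d_i|.
|d| = [5, 6, 5, 3, 1, 2]
Step 2: Midrank |d_i| (ties get averaged ranks).
ranks: |5|->4.5, |6|->6, |5|->4.5, |3|->3, |1|->1, |2|->2
Step 3: Attach original signs; sum ranks with positive sign and with negative sign.
W+ = 6 + 4.5 + 3 + 1 = 14.5
W- = 4.5 + 2 = 6.5
(Check: W+ + W- = 21 should equal n(n+1)/2 = 21.)
Step 4: Test statistic W = min(W+, W-) = 6.5.
Step 5: Ties in |d|, so use the tie-corrected normal approximation.
        E[W] = n(n+1)/4 = 6*7/4 = 10.5.
        Tie groups: |d|=5 (t=2); sum(t^3 - t) = 6.
        Var[W] = n(n+1)(2n+1)/24 - sum(t^3-t)/48 = 546/24 - 6/48 = 22.625.
        z = (W - E[W]) / sqrt(Var[W]) = (6.5 - 10.5) / 4.7566 = -0.8409.
        Two-sided p = 2*Phi(z) = 0.400381.
Step 6: alpha = 0.05. fail to reject H0.

W+ = 14.5, W- = 6.5, W = min = 6.5, p = 0.400381, fail to reject H0.
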